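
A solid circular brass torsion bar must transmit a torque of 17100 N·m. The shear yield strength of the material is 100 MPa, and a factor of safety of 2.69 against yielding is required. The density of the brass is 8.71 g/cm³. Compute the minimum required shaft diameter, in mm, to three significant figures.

Allowable shear stress τ_allow = 100/2.69 = 37.17 MPa.
For a solid shaft τ = 16T/(πd³), so d³ = 16T/(π τ_allow) = 16×1.7100×10^7/(π×37.17) = 2.343×10^6 mm³.
d = (2.343×10^6)^(1/3) = 132.8 mm.

d = 133 mm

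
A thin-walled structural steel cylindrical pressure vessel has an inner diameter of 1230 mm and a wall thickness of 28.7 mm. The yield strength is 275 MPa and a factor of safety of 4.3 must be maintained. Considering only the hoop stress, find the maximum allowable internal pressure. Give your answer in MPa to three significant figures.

σ_allow = 275/4.3 = 63.95 MPa.
σ_h = pD/(2t) → p_allow = 2σ_allow t/D = 2×63.95×28.7/1230 = 2.984 MPa.

p_allow = 2.98 MPa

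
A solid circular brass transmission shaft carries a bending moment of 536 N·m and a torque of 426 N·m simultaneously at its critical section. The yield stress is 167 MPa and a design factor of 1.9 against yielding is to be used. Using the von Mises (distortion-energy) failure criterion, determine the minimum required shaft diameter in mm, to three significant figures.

d = 42.2 mm

σ_allow = σ_y/n = 167/1.9 = 87.89 MPa.
For a solid shaft σ_b = 32M/(πd³) and τ = 16T/(πd³), so the von Mises stress is σ' = (16/πd³)·√(4M²+3T²).
√(4M²+3T²) = √(4×(536000)² + 3×(426000)²) = 1.301×10^6 N·mm.
d³ = 16×1.301×10^6/(π×87.89) = 75410 mm³.
d = 42.25 mm.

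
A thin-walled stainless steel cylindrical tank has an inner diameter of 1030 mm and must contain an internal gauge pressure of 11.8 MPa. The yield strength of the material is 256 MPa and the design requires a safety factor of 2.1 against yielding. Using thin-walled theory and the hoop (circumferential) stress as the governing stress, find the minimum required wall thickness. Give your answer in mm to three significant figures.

t = 49.9 mm

σ_allow = 256/2.1 = 121.9 MPa.
Hoop stress σ_h = pD/(2t), so t = pD/(2σ_allow) = 11.8×1030/(2×121.9) = 49.85 mm.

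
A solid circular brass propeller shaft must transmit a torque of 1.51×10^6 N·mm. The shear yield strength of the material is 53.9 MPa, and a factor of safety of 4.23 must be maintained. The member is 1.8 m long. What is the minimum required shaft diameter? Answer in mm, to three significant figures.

d = 84.5 mm

Allowable shear stress τ_allow = 53.9/4.23 = 12.74 MPa.
For a solid shaft τ = 16T/(πd³), so d³ = 16T/(π τ_allow) = 16×1510000/(π×12.74) = 603500 mm³.
d = (603500)^(1/3) = 84.51 mm.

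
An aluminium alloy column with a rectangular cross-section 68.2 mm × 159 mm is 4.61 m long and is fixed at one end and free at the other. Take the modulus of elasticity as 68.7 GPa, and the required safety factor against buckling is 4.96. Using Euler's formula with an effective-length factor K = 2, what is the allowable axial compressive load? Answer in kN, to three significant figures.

P_allow = 6.76 kN

Buckling occurs about the weak axis: I_min = h·b³/12 = 159×68.2³/12 = 4.203×10^6 mm⁴ (b = 68.2 mm is the smaller dimension).
Effective length L_e = KL = 2×4.61 m = 9220 mm.
Euler critical load P_cr = π²EI/L_e² = π²×68700×4.203×10^6/9220² = 33520 N.
P_allow = P_cr/n = 33520/4.96 = 6759 N.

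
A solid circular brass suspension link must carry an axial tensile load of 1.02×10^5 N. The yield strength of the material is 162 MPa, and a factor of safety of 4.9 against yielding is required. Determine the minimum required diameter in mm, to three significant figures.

Allowable stress σ_allow = 162/4.9 = 33.06 MPa.
Required area A = F/σ_allow = 102000/33.06 = 3085 mm².
A = πd²/4 → d = √(4A/π) = 62.68 mm.

d = 62.7 mm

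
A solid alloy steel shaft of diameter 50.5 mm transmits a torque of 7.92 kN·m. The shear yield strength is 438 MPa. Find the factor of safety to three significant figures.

n = 1.40

τ = 16T/(πd³) = 16×7920000/(π×50.5³) = 313.2 MPa.
n = τ_limit/τ = 438/313.2 = 1.398.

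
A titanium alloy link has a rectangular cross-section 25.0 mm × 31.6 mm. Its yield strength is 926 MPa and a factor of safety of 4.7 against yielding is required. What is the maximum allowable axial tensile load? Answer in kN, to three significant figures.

σ_allow = 926/4.7 = 197.0 MPa.
A = 25.0×31.6 = 790.0 mm².
F_allow = σ_allow × A = 197.0×790.0 = 155600 N.

F_allow = 156 kN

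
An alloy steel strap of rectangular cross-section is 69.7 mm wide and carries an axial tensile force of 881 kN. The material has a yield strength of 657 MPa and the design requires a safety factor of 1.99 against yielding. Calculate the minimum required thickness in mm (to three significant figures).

t = 38.3 mm

σ_allow = 657/1.99 = 330.2 MPa.
Required area A = F/σ_allow = 881000/330.2 = 2668 mm².
t = A/w = 2668/69.7 = 38.29 mm.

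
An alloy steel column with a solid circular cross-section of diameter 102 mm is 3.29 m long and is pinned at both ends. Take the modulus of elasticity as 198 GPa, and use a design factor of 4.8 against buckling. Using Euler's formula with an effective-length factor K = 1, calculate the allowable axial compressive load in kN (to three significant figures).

I = πd⁴/64 = π×102⁴/64 = 5.313×10^6 mm⁴.
Effective length L_e = KL = 1×3.29 m = 3290 mm.
Euler critical load P_cr = π²EI/L_e² = π²×198000×5.313×10^6/3290² = 959300 N.
P_allow = P_cr/n = 959300/4.8 = 199800 N.

P_allow = 200 kN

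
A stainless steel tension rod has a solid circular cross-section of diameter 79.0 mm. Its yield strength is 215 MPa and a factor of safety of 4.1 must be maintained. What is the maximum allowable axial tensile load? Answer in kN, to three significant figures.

σ_allow = 215/4.1 = 52.44 MPa.
A = πd²/4 = π×79.0²/4 = 4902 mm².
F_allow = σ_allow × A = 52.44×4902 = 257000 N.

F_allow = 257 kN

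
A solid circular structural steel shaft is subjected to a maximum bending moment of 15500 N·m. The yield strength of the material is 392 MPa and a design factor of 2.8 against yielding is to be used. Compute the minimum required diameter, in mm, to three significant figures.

σ_allow = 392/2.8 = 140.0 MPa.
For a solid circular section σ = 32M/(πd³), so d³ = 32M/(π σ_allow) = 32×1.5500×10^7/(π×140.0) = 1.128×10^6 mm³.
d = 104.1 mm.

d = 104 mm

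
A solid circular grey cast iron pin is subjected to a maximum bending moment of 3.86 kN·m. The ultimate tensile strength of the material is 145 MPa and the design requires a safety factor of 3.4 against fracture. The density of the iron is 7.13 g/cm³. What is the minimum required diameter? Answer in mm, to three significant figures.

d = 97.3 mm

σ_allow = 145/3.4 = 42.65 MPa.
For a solid circular section σ = 32M/(πd³), so d³ = 32M/(π σ_allow) = 32×3860000/(π×42.65) = 921900 mm³.
d = 97.33 mm.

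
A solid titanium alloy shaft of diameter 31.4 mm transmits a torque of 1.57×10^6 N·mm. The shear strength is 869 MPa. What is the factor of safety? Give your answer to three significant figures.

n = 3.36

τ = 16T/(πd³) = 16×1570000/(π×31.4³) = 258.3 MPa.
n = τ_limit/τ = 869/258.3 = 3.365.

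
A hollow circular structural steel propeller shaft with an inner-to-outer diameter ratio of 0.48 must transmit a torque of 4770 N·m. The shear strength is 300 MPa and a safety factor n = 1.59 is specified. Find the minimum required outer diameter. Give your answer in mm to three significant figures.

τ_allow = 300/1.59 = 188.7 MPa.
For a hollow shaft τ = 16T/[πd_o³(1−k⁴)] with k = 0.48, so 1−k⁴ = 0.9469.
d_o³ = 16T/[π τ_allow (1−k⁴)] = 16×4770000/(π×188.7×0.9469) = 136000 mm³.
d_o = 51.42 mm.

d_o = 51.4 mm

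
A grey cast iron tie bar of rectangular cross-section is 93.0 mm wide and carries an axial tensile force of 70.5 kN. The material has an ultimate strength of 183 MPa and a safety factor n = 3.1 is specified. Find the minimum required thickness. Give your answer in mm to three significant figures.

σ_allow = 183/3.1 = 59.03 MPa.
Required area A = F/σ_allow = 70500/59.03 = 1194 mm².
t = A/w = 1194/93.0 = 12.84 mm.

t = 12.8 mm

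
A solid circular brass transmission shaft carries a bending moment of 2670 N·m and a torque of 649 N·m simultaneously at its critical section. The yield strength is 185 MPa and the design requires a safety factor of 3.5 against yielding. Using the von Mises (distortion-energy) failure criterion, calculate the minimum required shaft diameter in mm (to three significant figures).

d = 80.7 mm

σ_allow = σ_y/n = 185/3.5 = 52.86 MPa.
For a solid shaft σ_b = 32M/(πd³) and τ = 16T/(πd³), so the von Mises stress is σ' = (16/πd³)·√(4M²+3T²).
√(4M²+3T²) = √(4×(2.670×10^6)² + 3×(649000)²) = 5.457×10^6 N·mm.
d³ = 16×5.457×10^6/(π×52.86) = 525800 mm³.
d = 80.71 mm.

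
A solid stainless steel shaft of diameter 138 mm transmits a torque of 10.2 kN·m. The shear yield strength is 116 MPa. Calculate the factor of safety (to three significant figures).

τ = 16T/(πd³) = 16×1.0200×10^7/(π×138³) = 19.77 MPa.
n = τ_limit/τ = 116/19.77 = 5.868.

n = 5.87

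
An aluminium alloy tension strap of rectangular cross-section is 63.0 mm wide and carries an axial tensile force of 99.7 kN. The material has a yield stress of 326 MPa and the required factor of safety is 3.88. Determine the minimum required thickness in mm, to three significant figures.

σ_allow = 326/3.88 = 84.02 MPa.
Required area A = F/σ_allow = 99700/84.02 = 1187 mm².
t = A/w = 1187/63.0 = 18.84 mm.

t = 18.8 mm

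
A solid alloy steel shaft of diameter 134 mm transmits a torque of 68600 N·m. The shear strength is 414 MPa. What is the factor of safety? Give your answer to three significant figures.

n = 2.85

τ = 16T/(πd³) = 16×6.8600×10^7/(π×134³) = 145.2 MPa.
n = τ_limit/τ = 414/145.2 = 2.851.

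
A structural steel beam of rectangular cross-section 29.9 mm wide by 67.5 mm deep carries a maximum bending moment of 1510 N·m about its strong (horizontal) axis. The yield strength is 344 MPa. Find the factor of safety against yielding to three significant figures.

Section modulus S = bh²/6 = 29.9×67.5²/6 = 22710 mm³.
σ = M/S = 1510000/22710 = 66.50 MPa.
n = 344/66.50 = 5.173.

n = 5.17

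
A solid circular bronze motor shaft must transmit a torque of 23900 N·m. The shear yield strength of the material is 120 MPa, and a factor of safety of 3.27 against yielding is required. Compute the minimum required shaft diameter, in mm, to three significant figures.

d = 149 mm

Allowable shear stress τ_allow = 120/3.27 = 36.70 MPa.
For a solid shaft τ = 16T/(πd³), so d³ = 16T/(π τ_allow) = 16×2.3900×10^7/(π×36.70) = 3.317×10^6 mm³.
d = (3.317×10^6)^(1/3) = 149.1 mm.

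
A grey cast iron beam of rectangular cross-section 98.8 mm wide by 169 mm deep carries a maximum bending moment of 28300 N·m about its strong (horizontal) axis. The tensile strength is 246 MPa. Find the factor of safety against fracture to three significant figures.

Section modulus S = bh²/6 = 98.8×169²/6 = 470300 mm³.
σ = M/S = 2.8300×10^7/470300 = 60.17 MPa.
n = 246/60.17 = 4.088.

n = 4.09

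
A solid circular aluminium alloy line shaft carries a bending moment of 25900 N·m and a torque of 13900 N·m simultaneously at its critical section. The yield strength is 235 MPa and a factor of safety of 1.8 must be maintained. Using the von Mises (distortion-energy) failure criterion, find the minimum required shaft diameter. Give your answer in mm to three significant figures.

σ_allow = σ_y/n = 235/1.8 = 130.6 MPa.
For a solid shaft σ_b = 32M/(πd³) and τ = 16T/(πd³), so the von Mises stress is σ' = (16/πd³)·√(4M²+3T²).
√(4M²+3T²) = √(4×(2.590×10^7)² + 3×(1.390×10^7)²) = 5.712×10^7 N·mm.
d³ = 16×5.712×10^7/(π×130.6) = 2.228×10^6 mm³.
d = 130.6 mm.

d = 131 mm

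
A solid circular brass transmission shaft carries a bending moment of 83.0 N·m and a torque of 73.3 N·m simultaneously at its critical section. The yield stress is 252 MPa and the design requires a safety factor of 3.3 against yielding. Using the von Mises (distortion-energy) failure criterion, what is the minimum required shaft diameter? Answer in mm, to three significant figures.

d = 24.1 mm

σ_allow = σ_y/n = 252/3.3 = 76.36 MPa.
For a solid shaft σ_b = 32M/(πd³) and τ = 16T/(πd³), so the von Mises stress is σ' = (16/πd³)·√(4M²+3T²).
√(4M²+3T²) = √(4×(83000)² + 3×(73300)²) = 209000 N·mm.
d³ = 16×209000/(π×76.36) = 13940 mm³.
d = 24.07 mm.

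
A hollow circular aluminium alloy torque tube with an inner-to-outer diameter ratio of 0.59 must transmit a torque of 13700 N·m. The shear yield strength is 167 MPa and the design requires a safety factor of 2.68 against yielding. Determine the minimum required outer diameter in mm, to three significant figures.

d_o = 108 mm

τ_allow = 167/2.68 = 62.31 MPa.
For a hollow shaft τ = 16T/[πd_o³(1−k⁴)] with k = 0.59, so 1−k⁴ = 0.8788.
d_o³ = 16T/[π τ_allow (1−k⁴)] = 16×1.3700×10^7/(π×62.31×0.8788) = 1.274×10^6 mm³.
d_o = 108.4 mm.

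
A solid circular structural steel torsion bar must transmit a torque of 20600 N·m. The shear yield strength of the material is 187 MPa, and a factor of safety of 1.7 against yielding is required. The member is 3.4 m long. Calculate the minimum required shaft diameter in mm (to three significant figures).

d = 98.4 mm

Allowable shear stress τ_allow = 187/1.7 = 110.0 MPa.
For a solid shaft τ = 16T/(πd³), so d³ = 16T/(π τ_allow) = 16×2.0600×10^7/(π×110.0) = 953800 mm³.
d = (953800)^(1/3) = 98.43 mm.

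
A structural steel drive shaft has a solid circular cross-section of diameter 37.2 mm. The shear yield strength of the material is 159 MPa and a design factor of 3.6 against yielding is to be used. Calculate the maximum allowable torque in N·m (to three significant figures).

T_allow = 446 N·m

τ_allow = 159/3.6 = 44.17 MPa.
For a solid shaft T_allow = τ_allow·πd³/16; πd³/16 = π×37.2³/16 = 10110 mm³.
T_allow = 44.17×10110 = 446400 N·mm = 446.4 N·m.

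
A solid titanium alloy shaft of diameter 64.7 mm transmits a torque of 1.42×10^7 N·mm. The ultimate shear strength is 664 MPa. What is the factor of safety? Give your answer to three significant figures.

n = 2.49

τ = 16T/(πd³) = 16×1.4200×10^7/(π×64.7³) = 267.0 MPa.
n = τ_limit/τ = 664/267.0 = 2.487.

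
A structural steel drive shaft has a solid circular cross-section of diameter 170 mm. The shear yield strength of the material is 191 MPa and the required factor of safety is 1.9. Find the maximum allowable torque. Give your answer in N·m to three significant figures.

τ_allow = 191/1.9 = 100.5 MPa.
For a solid shaft T_allow = τ_allow·πd³/16; πd³/16 = π×170³/16 = 964700 mm³.
T_allow = 100.5×964700 = 9.697×10^7 N·mm = 96970 N·m.

T_allow = 97000 N·m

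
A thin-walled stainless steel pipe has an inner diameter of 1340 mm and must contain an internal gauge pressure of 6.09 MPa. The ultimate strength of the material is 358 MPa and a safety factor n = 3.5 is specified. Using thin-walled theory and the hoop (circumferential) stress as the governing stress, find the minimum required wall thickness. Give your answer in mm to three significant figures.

σ_allow = 358/3.5 = 102.3 MPa.
Hoop stress σ_h = pD/(2t), so t = pD/(2σ_allow) = 6.09×1340/(2×102.3) = 39.89 mm.

t = 39.9 mm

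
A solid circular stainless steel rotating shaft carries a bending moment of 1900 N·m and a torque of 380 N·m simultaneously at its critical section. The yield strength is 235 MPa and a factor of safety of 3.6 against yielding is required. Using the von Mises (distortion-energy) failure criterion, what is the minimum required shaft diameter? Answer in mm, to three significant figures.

σ_allow = σ_y/n = 235/3.6 = 65.28 MPa.
For a solid shaft σ_b = 32M/(πd³) and τ = 16T/(πd³), so the von Mises stress is σ' = (16/πd³)·√(4M²+3T²).
√(4M²+3T²) = √(4×(1.900×10^6)² + 3×(380000)²) = 3.857×10^6 N·mm.
d³ = 16×3.857×10^6/(π×65.28) = 300900 mm³.
d = 67.01 mm.

d = 67.0 mm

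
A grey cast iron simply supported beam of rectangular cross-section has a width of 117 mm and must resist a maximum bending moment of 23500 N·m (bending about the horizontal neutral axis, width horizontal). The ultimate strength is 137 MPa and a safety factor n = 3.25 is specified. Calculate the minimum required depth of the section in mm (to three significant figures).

σ_allow = 137/3.25 = 42.15 MPa.
For a rectangular section σ = 6M/(bh²), so h² = 6M/(b σ_allow) = 6×2.3500×10^7/(117×42.15) = 28590 mm².
h = 169.1 mm.

h = 169 mm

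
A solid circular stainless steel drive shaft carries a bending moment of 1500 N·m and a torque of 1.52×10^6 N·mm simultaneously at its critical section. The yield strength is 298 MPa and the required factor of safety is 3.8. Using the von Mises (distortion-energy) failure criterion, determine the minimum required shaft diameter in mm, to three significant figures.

σ_allow = σ_y/n = 298/3.8 = 78.42 MPa.
For a solid shaft σ_b = 32M/(πd³) and τ = 16T/(πd³), so the von Mises stress is σ' = (16/πd³)·√(4M²+3T²).
√(4M²+3T²) = √(4×(1.500×10^6)² + 3×(1.520×10^6)²) = 3.991×10^6 N·mm.
d³ = 16×3.991×10^6/(π×78.42) = 259200 mm³.
d = 63.76 mm.

d = 63.8 mm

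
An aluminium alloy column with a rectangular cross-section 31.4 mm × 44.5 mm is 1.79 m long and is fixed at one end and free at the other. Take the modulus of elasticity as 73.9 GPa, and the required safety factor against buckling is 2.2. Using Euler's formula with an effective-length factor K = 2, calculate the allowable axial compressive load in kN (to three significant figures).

Buckling occurs about the weak axis: I_min = h·b³/12 = 44.5×31.4³/12 = 114800 mm⁴ (b = 31.4 mm is the smaller dimension).
Effective length L_e = KL = 2×1.79 m = 3580 mm.
Euler critical load P_cr = π²EI/L_e² = π²×73900×114800/3580² = 6533 N.
P_allow = P_cr/n = 6533/2.2 = 2970 N.

P_allow = 2.97 kN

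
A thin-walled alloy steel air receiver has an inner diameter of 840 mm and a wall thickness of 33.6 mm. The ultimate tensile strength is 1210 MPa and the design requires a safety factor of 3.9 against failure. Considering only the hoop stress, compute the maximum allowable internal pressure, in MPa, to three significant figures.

p_allow = 24.8 MPa

σ_allow = 1210/3.9 = 310.3 MPa.
σ_h = pD/(2t) → p_allow = 2σ_allow t/D = 2×310.3×33.6/840 = 24.82 MPa.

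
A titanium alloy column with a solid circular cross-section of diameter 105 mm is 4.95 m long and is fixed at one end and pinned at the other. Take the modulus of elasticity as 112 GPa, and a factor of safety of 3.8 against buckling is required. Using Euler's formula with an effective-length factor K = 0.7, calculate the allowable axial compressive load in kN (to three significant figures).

I = πd⁴/64 = π×105⁴/64 = 5.967×10^6 mm⁴.
Effective length L_e = KL = 0.7×4.95 m = 3465 mm.
Euler critical load P_cr = π²EI/L_e² = π²×112000×5.967×10^6/3465² = 549300 N.
P_allow = P_cr/n = 549300/3.8 = 144600 N.

P_allow = 145 kN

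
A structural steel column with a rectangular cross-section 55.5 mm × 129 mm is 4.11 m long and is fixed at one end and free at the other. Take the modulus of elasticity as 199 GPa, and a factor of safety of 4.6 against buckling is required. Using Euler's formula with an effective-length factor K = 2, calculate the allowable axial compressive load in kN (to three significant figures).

Buckling occurs about the weak axis: I_min = h·b³/12 = 129×55.5³/12 = 1.838×10^6 mm⁴ (b = 55.5 mm is the smaller dimension).
Effective length L_e = KL = 2×4.11 m = 8220 mm.
Euler critical load P_cr = π²EI/L_e² = π²×199000×1.838×10^6/8220² = 53420 N.
P_allow = P_cr/n = 53420/4.6 = 11610 N.

P_allow = 11.6 kN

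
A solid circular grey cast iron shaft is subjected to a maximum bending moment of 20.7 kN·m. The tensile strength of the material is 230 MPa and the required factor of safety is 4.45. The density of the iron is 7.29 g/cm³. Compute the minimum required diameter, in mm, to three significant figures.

σ_allow = 230/4.45 = 51.69 MPa.
For a solid circular section σ = 32M/(πd³), so d³ = 32M/(π σ_allow) = 32×2.0700×10^7/(π×51.69) = 4.079×10^6 mm³.
d = 159.8 mm.

d = 160 mm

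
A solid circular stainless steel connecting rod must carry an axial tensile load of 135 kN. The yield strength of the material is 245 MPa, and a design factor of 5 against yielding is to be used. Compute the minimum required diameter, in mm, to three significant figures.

d = 59.2 mm

Allowable stress σ_allow = 245/5 = 49.00 MPa.
Required area A = F/σ_allow = 135000/49.00 = 2755 mm².
A = πd²/4 → d = √(4A/π) = 59.23 mm.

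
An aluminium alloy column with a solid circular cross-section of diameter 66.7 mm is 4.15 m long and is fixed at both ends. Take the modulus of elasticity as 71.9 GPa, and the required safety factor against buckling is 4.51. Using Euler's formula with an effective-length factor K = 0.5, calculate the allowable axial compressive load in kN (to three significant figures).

P_allow = 35.5 kN

I = πd⁴/64 = π×66.7⁴/64 = 971600 mm⁴.
Effective length L_e = KL = 0.5×4.15 m = 2075 mm.
Euler critical load P_cr = π²EI/L_e² = π²×71900×971600/2075² = 160100 N.
P_allow = P_cr/n = 160100/4.51 = 35500 N.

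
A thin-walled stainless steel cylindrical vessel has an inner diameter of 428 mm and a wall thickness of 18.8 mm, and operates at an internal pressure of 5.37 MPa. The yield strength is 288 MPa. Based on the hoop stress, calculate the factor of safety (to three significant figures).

n = 4.71

σ_h = pD/(2t) = 5.37×428/(2×18.8) = 61.13 MPa.
n = 288/61.13 = 4.712.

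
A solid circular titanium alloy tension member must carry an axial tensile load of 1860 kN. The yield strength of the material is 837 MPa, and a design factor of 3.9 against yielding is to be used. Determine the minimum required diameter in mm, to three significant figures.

d = 105 mm

Allowable stress σ_allow = 837/3.9 = 214.6 MPa.
Required area A = F/σ_allow = 1860000/214.6 = 8667 mm².
A = πd²/4 → d = √(4A/π) = 105.0 mm.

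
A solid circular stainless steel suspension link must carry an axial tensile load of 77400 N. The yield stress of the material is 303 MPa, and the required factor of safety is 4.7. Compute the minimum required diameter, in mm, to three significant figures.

d = 39.1 mm

Allowable stress σ_allow = 303/4.7 = 64.47 MPa.
Required area A = F/σ_allow = 77400/64.47 = 1201 mm².
A = πd²/4 → d = √(4A/π) = 39.10 mm.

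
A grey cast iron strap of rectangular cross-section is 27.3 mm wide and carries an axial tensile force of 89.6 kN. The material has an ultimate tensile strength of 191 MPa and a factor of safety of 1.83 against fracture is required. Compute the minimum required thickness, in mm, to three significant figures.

σ_allow = 191/1.83 = 104.4 MPa.
Required area A = F/σ_allow = 89600/104.4 = 858.5 mm².
t = A/w = 858.5/27.3 = 31.45 mm.

t = 31.4 mm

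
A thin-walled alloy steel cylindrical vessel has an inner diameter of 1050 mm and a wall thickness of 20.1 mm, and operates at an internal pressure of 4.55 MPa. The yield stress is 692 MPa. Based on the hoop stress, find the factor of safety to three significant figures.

σ_h = pD/(2t) = 4.55×1050/(2×20.1) = 118.8 MPa.
n = 692/118.8 = 5.823.

n = 5.82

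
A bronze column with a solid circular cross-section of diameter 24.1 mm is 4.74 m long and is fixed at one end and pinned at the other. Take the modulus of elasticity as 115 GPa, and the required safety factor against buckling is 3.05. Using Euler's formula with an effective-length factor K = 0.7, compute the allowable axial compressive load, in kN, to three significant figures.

P_allow = 0.560 kN

I = πd⁴/64 = π×24.1⁴/64 = 16560 mm⁴.
Effective length L_e = KL = 0.7×4.74 m = 3318 mm.
Euler critical load P_cr = π²EI/L_e² = π²×115000×16560/3318² = 1707 N.
P_allow = P_cr/n = 1707/3.05 = 559.7 N.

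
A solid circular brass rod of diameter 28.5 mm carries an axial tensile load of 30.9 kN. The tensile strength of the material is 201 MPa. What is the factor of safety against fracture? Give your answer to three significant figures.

A = πd²/4 = 637.9 mm².
σ = F/A = 30900/637.9 = 48.44 MPa.
n = 201/48.44 = 4.150.

n = 4.15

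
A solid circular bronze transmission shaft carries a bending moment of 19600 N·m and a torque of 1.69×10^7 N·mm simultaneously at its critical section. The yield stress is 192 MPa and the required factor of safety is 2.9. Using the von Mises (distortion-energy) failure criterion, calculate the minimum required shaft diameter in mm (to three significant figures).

d = 156 mm

σ_allow = σ_y/n = 192/2.9 = 66.21 MPa.
For a solid shaft σ_b = 32M/(πd³) and τ = 16T/(πd³), so the von Mises stress is σ' = (16/πd³)·√(4M²+3T²).
√(4M²+3T²) = √(4×(1.960×10^7)² + 3×(1.690×10^7)²) = 4.892×10^7 N·mm.
d³ = 16×4.892×10^7/(π×66.21) = 3.763×10^6 mm³.
d = 155.5 mm.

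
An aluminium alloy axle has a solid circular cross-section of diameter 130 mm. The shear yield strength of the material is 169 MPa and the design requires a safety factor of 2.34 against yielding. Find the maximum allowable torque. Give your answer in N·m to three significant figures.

T_allow = 31200 N·m

τ_allow = 169/2.34 = 72.22 MPa.
For a solid shaft T_allow = τ_allow·πd³/16; πd³/16 = π×130³/16 = 431400 mm³.
T_allow = 72.22×431400 = 3.116×10^7 N·mm = 31160 N·m.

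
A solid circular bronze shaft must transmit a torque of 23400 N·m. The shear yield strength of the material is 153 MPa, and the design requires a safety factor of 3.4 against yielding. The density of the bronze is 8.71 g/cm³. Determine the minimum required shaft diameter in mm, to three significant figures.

d = 138 mm

Allowable shear stress τ_allow = 153/3.4 = 45.00 MPa.
For a solid shaft τ = 16T/(πd³), so d³ = 16T/(π τ_allow) = 16×2.3400×10^7/(π×45.00) = 2.648×10^6 mm³.
d = (2.648×10^6)^(1/3) = 138.4 mm.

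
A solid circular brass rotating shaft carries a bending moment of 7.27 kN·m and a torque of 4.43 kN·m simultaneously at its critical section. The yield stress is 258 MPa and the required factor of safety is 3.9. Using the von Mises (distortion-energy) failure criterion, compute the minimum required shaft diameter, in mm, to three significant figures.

σ_allow = σ_y/n = 258/3.9 = 66.15 MPa.
For a solid shaft σ_b = 32M/(πd³) and τ = 16T/(πd³), so the von Mises stress is σ' = (16/πd³)·√(4M²+3T²).
√(4M²+3T²) = √(4×(7.270×10^6)² + 3×(4.430×10^6)²) = 1.644×10^7 N·mm.
d³ = 16×1.644×10^7/(π×66.15) = 1.266×10^6 mm³.
d = 108.2 mm.

d = 108 mm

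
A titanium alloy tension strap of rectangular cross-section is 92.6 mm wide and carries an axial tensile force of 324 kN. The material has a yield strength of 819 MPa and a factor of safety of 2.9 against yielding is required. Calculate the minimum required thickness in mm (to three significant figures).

σ_allow = 819/2.9 = 282.4 MPa.
Required area A = F/σ_allow = 324000/282.4 = 1147 mm².
t = A/w = 1147/92.6 = 12.39 mm.

t = 12.4 mm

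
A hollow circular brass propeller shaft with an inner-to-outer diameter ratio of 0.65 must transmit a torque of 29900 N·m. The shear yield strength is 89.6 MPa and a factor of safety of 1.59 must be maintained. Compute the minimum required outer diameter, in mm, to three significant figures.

d_o = 149 mm

τ_allow = 89.6/1.59 = 56.35 MPa.
For a hollow shaft τ = 16T/[πd_o³(1−k⁴)] with k = 0.65, so 1−k⁴ = 0.8215.
d_o³ = 16T/[π τ_allow (1−k⁴)] = 16×2.9900×10^7/(π×56.35×0.8215) = 3.289×10^6 mm³.
d_o = 148.7 mm.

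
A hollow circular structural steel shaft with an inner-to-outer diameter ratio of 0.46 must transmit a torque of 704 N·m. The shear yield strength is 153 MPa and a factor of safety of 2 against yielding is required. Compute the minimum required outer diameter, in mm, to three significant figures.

τ_allow = 153/2 = 76.50 MPa.
For a hollow shaft τ = 16T/[πd_o³(1−k⁴)] with k = 0.46, so 1−k⁴ = 0.9552.
d_o³ = 16T/[π τ_allow (1−k⁴)] = 16×704000/(π×76.50×0.9552) = 49070 mm³.
d_o = 36.61 mm.

d_o = 36.6 mm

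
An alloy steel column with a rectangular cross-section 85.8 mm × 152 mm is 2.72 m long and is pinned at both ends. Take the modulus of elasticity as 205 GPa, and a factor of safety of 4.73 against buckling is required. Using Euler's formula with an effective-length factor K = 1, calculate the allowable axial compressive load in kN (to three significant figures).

Buckling occurs about the weak axis: I_min = h·b³/12 = 152×85.8³/12 = 8.001×10^6 mm⁴ (b = 85.8 mm is the smaller dimension).
Effective length L_e = KL = 1×2.72 m = 2720 mm.
Euler critical load P_cr = π²EI/L_e² = π²×205000×8.001×10^6/2720² = 2.188×10^6 N.
P_allow = P_cr/n = 2.188×10^6/4.73 = 462600 N.

P_allow = 463 kN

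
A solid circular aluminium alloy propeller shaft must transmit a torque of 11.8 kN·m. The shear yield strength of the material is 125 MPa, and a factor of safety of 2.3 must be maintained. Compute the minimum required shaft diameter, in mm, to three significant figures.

d = 103 mm

Allowable shear stress τ_allow = 125/2.3 = 54.35 MPa.
For a solid shaft τ = 16T/(πd³), so d³ = 16T/(π τ_allow) = 16×1.1800×10^7/(π×54.35) = 1.106×10^6 mm³.
d = (1.106×10^6)^(1/3) = 103.4 mm.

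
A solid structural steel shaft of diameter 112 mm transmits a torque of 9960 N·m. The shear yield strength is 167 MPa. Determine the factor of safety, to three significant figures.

τ = 16T/(πd³) = 16×9960000/(π×112³) = 36.11 MPa.
n = τ_limit/τ = 167/36.11 = 4.625.

n = 4.63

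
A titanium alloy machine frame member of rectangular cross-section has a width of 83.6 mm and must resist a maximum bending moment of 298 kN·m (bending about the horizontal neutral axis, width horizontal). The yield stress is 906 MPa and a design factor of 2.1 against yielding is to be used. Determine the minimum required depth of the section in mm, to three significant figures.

h = 223 mm

σ_allow = 906/2.1 = 431.4 MPa.
For a rectangular section σ = 6M/(bh²), so h² = 6M/(b σ_allow) = 6×2.9800×10^8/(83.6×431.4) = 49570 mm².
h = 222.7 mm.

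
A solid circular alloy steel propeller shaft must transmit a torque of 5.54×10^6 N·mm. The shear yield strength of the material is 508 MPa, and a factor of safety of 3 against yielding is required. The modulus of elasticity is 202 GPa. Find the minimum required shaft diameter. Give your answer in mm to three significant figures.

d = 55.0 mm

Allowable shear stress τ_allow = 508/3 = 169.3 MPa.
For a solid shaft τ = 16T/(πd³), so d³ = 16T/(π τ_allow) = 16×5540000/(π×169.3) = 166600 mm³.
d = (166600)^(1/3) = 55.03 mm.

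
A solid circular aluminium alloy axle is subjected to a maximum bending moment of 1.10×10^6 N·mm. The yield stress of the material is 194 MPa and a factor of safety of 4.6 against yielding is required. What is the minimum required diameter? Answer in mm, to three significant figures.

σ_allow = 194/4.6 = 42.17 MPa.
For a solid circular section σ = 32M/(πd³), so d³ = 32M/(π σ_allow) = 32×1100000/(π×42.17) = 265700 mm³.
d = 64.29 mm.

d = 64.3 mm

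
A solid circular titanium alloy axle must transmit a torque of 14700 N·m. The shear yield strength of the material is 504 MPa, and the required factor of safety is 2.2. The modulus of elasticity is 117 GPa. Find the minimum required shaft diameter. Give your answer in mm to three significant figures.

d = 68.9 mm

Allowable shear stress τ_allow = 504/2.2 = 229.1 MPa.
For a solid shaft τ = 16T/(πd³), so d³ = 16T/(π τ_allow) = 16×1.4700×10^7/(π×229.1) = 326800 mm³.
d = (326800)^(1/3) = 68.88 mm.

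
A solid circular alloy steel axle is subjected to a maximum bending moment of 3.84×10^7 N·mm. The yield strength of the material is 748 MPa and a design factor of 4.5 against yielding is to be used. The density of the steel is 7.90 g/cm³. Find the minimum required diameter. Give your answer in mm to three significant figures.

σ_allow = 748/4.5 = 166.2 MPa.
For a solid circular section σ = 32M/(πd³), so d³ = 32M/(π σ_allow) = 32×3.8400×10^7/(π×166.2) = 2.353×10^6 mm³.
d = 133.0 mm.

d = 133 mm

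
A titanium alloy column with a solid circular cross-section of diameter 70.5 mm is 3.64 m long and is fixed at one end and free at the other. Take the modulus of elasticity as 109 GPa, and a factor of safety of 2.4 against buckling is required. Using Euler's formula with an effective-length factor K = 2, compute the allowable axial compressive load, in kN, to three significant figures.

P_allow = 10.3 kN

I = πd⁴/64 = π×70.5⁴/64 = 1.213×10^6 mm⁴.
Effective length L_e = KL = 2×3.64 m = 7280 mm.
Euler critical load P_cr = π²EI/L_e² = π²×109000×1.213×10^6/7280² = 24610 N.
P_allow = P_cr/n = 24610/2.4 = 10260 N.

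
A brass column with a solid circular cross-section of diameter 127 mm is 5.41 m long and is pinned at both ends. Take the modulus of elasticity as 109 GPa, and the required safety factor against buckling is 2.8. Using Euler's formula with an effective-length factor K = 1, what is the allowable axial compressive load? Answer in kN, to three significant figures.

I = πd⁴/64 = π×127⁴/64 = 1.277×10^7 mm⁴.
Effective length L_e = KL = 1×5.41 m = 5410 mm.
Euler critical load P_cr = π²EI/L_e² = π²×109000×1.277×10^7/5410² = 469400 N.
P_allow = P_cr/n = 469400/2.8 = 167600 N.

P_allow = 168 kN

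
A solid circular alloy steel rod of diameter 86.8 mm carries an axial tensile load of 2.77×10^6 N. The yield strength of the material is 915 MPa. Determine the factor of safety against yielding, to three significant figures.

A = πd²/4 = 5917 mm².
σ = F/A = 2770000/5917 = 468.1 MPa.
n = 915/468.1 = 1.955.

n = 1.95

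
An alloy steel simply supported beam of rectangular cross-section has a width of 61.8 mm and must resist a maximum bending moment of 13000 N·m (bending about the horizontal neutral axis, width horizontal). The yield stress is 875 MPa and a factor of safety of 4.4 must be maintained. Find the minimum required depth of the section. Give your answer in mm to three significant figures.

h = 79.7 mm

σ_allow = 875/4.4 = 198.9 MPa.
For a rectangular section σ = 6M/(bh²), so h² = 6M/(b σ_allow) = 6×1.3000×10^7/(61.8×198.9) = 6347 mm².
h = 79.67 mm.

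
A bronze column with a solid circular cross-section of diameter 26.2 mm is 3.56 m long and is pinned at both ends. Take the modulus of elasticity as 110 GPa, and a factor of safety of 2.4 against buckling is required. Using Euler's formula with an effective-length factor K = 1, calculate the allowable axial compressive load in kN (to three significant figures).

I = πd⁴/64 = π×26.2⁴/64 = 23130 mm⁴.
Effective length L_e = KL = 1×3.56 m = 3560 mm.
Euler critical load P_cr = π²EI/L_e² = π²×110000×23130/3560² = 1981 N.
P_allow = P_cr/n = 1981/2.4 = 825.6 N.

P_allow = 0.826 kN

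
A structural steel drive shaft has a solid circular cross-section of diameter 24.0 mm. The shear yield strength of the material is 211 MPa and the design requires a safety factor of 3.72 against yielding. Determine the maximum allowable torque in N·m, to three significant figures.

τ_allow = 211/3.72 = 56.72 MPa.
For a solid shaft T_allow = τ_allow·πd³/16; πd³/16 = π×24.0³/16 = 2714 mm³.
T_allow = 56.72×2714 = 154000 N·mm = 154.0 N·m.

T_allow = 154 N·m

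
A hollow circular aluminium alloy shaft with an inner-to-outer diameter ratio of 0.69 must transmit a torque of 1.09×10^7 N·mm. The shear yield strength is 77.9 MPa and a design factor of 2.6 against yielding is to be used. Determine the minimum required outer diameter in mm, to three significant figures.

d_o = 134 mm

τ_allow = 77.9/2.6 = 29.96 MPa.
For a hollow shaft τ = 16T/[πd_o³(1−k⁴)] with k = 0.69, so 1−k⁴ = 0.7733.
d_o³ = 16T/[π τ_allow (1−k⁴)] = 16×1.0900×10^7/(π×29.96×0.7733) = 2.396×10^6 mm³.
d_o = 133.8 mm.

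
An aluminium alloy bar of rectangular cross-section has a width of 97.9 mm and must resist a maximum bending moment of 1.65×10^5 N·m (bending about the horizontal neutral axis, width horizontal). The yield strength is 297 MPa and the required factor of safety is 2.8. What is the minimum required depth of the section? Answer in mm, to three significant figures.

h = 309 mm

σ_allow = 297/2.8 = 106.1 MPa.
For a rectangular section σ = 6M/(bh²), so h² = 6M/(b σ_allow) = 6×1.6500×10^8/(97.9×106.1) = 95340 mm².
h = 308.8 mm.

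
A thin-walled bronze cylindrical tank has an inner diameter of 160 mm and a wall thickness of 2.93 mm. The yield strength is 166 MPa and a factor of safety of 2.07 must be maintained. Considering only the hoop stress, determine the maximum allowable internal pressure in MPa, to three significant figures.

p_allow = 2.94 MPa

σ_allow = 166/2.07 = 80.19 MPa.
σ_h = pD/(2t) → p_allow = 2σ_allow t/D = 2×80.19×2.93/160 = 2.937 MPa.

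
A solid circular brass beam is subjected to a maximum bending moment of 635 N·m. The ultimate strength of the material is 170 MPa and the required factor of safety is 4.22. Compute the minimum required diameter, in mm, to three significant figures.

σ_allow = 170/4.22 = 40.28 MPa.
For a solid circular section σ = 32M/(πd³), so d³ = 32M/(π σ_allow) = 32×635000/(π×40.28) = 160600 mm³.
d = 54.35 mm.

d = 54.4 mm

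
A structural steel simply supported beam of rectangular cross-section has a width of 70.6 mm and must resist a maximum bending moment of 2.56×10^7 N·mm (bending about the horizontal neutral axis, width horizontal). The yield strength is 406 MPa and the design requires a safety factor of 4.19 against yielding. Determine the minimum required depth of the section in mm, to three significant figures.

h = 150 mm

σ_allow = 406/4.19 = 96.90 MPa.
For a rectangular section σ = 6M/(bh²), so h² = 6M/(b σ_allow) = 6×2.5600×10^7/(70.6×96.90) = 22450 mm².
h = 149.8 mm.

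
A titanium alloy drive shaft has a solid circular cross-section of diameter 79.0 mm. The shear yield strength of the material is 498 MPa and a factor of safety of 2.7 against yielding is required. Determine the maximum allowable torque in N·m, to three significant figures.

τ_allow = 498/2.7 = 184.4 MPa.
For a solid shaft T_allow = τ_allow·πd³/16; πd³/16 = π×79.0³/16 = 96810 mm³.
T_allow = 184.4×96810 = 1.786×10^7 N·mm = 17860 N·m.

T_allow = 17900 N·m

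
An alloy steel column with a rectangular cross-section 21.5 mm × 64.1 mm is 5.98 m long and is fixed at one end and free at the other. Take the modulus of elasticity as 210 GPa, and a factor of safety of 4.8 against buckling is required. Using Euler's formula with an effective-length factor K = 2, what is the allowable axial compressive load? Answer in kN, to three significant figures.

Buckling occurs about the weak axis: I_min = h·b³/12 = 64.1×21.5³/12 = 53090 mm⁴ (b = 21.5 mm is the smaller dimension).
Effective length L_e = KL = 2×5.98 m = 11960 mm.
Euler critical load P_cr = π²EI/L_e² = π²×210000×53090/11960² = 769.2 N.
P_allow = P_cr/n = 769.2/4.8 = 160.3 N.

P_allow = 0.160 kN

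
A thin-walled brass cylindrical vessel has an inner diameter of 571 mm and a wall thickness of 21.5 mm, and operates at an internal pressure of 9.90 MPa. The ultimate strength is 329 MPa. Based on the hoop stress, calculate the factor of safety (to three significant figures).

σ_h = pD/(2t) = 9.90×571/(2×21.5) = 131.5 MPa.
n = 329/131.5 = 2.503.

n = 2.50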